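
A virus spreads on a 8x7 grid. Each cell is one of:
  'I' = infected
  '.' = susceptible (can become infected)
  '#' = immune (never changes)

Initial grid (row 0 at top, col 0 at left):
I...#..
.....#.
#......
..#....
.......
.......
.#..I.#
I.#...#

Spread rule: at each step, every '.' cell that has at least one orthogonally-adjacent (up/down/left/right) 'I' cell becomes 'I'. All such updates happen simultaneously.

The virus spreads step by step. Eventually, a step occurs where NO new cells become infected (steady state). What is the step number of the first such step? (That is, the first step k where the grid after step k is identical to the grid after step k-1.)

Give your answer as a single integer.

Answer: 10

Derivation:
Step 0 (initial): 3 infected
Step 1: +8 new -> 11 infected
Step 2: +9 new -> 20 infected
Step 3: +10 new -> 30 infected
Step 4: +10 new -> 40 infected
Step 5: +4 new -> 44 infected
Step 6: +1 new -> 45 infected
Step 7: +1 new -> 46 infected
Step 8: +1 new -> 47 infected
Step 9: +1 new -> 48 infected
Step 10: +0 new -> 48 infected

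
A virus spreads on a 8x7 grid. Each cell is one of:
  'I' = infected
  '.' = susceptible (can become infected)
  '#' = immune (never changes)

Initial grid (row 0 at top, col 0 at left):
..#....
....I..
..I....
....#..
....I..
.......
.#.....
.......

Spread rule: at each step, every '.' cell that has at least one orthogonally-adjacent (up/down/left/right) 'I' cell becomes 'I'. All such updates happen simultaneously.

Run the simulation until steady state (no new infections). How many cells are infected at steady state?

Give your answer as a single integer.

Answer: 53

Derivation:
Step 0 (initial): 3 infected
Step 1: +11 new -> 14 infected
Step 2: +14 new -> 28 infected
Step 3: +12 new -> 40 infected
Step 4: +7 new -> 47 infected
Step 5: +3 new -> 50 infected
Step 6: +2 new -> 52 infected
Step 7: +1 new -> 53 infected
Step 8: +0 new -> 53 infected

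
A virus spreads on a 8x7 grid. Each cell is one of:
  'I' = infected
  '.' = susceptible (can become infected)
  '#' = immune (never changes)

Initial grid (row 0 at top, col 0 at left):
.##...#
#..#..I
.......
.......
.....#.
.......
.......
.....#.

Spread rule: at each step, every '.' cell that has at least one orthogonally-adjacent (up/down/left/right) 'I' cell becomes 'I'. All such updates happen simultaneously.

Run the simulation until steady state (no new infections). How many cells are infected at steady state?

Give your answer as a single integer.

Answer: 48

Derivation:
Step 0 (initial): 1 infected
Step 1: +2 new -> 3 infected
Step 2: +4 new -> 7 infected
Step 3: +4 new -> 11 infected
Step 4: +4 new -> 15 infected
Step 5: +5 new -> 20 infected
Step 6: +7 new -> 27 infected
Step 7: +6 new -> 33 infected
Step 8: +5 new -> 38 infected
Step 9: +4 new -> 42 infected
Step 10: +3 new -> 45 infected
Step 11: +2 new -> 47 infected
Step 12: +1 new -> 48 infected
Step 13: +0 new -> 48 infected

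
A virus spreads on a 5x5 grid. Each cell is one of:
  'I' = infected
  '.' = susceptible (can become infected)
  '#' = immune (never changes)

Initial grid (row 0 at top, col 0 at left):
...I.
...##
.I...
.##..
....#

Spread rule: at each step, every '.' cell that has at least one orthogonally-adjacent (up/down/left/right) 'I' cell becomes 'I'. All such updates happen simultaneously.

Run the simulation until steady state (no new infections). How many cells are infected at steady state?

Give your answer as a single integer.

Step 0 (initial): 2 infected
Step 1: +5 new -> 7 infected
Step 2: +5 new -> 12 infected
Step 3: +4 new -> 16 infected
Step 4: +3 new -> 19 infected
Step 5: +1 new -> 20 infected
Step 6: +0 new -> 20 infected

Answer: 20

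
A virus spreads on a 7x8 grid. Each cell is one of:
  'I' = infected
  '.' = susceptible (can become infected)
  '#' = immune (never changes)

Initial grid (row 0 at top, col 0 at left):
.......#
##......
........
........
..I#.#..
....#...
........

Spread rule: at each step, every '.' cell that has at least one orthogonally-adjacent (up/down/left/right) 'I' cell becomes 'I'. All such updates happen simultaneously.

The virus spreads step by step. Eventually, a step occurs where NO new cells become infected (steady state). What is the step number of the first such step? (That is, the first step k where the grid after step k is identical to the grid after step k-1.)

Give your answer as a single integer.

Answer: 9

Derivation:
Step 0 (initial): 1 infected
Step 1: +3 new -> 4 infected
Step 2: +7 new -> 11 infected
Step 3: +8 new -> 19 infected
Step 4: +8 new -> 27 infected
Step 5: +6 new -> 33 infected
Step 6: +8 new -> 41 infected
Step 7: +6 new -> 47 infected
Step 8: +3 new -> 50 infected
Step 9: +0 new -> 50 infected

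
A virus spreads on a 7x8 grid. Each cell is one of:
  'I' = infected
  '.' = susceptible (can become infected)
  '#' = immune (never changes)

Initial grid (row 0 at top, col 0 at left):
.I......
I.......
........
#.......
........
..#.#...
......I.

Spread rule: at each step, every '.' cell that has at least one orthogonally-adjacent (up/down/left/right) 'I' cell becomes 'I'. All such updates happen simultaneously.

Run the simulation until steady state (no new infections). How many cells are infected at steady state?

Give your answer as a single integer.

Step 0 (initial): 3 infected
Step 1: +7 new -> 10 infected
Step 2: +7 new -> 17 infected
Step 3: +8 new -> 25 infected
Step 4: +11 new -> 36 infected
Step 5: +13 new -> 49 infected
Step 6: +4 new -> 53 infected
Step 7: +0 new -> 53 infected

Answer: 53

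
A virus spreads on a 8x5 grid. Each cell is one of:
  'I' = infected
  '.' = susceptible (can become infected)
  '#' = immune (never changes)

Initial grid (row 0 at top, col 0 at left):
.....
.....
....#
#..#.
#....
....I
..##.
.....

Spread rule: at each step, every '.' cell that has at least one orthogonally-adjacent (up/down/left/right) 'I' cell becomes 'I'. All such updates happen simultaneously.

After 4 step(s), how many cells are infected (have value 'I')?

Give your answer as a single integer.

Answer: 16

Derivation:
Step 0 (initial): 1 infected
Step 1: +3 new -> 4 infected
Step 2: +4 new -> 8 infected
Step 3: +3 new -> 11 infected
Step 4: +5 new -> 16 infected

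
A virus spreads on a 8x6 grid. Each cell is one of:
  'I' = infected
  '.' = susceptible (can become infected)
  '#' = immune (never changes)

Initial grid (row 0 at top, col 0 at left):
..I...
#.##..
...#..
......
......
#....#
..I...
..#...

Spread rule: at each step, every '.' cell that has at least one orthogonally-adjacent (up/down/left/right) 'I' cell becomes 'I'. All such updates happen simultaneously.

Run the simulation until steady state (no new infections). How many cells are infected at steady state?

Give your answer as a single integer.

Answer: 41

Derivation:
Step 0 (initial): 2 infected
Step 1: +5 new -> 7 infected
Step 2: +10 new -> 17 infected
Step 3: +10 new -> 27 infected
Step 4: +9 new -> 36 infected
Step 5: +4 new -> 40 infected
Step 6: +1 new -> 41 infected
Step 7: +0 new -> 41 infected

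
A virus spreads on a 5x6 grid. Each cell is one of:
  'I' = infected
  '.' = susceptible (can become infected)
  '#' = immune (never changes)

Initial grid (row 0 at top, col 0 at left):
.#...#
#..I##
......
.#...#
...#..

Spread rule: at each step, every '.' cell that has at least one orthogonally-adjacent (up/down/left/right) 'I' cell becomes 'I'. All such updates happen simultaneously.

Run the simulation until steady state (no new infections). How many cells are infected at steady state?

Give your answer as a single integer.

Step 0 (initial): 1 infected
Step 1: +3 new -> 4 infected
Step 2: +6 new -> 10 infected
Step 3: +4 new -> 14 infected
Step 4: +3 new -> 17 infected
Step 5: +3 new -> 20 infected
Step 6: +1 new -> 21 infected
Step 7: +0 new -> 21 infected

Answer: 21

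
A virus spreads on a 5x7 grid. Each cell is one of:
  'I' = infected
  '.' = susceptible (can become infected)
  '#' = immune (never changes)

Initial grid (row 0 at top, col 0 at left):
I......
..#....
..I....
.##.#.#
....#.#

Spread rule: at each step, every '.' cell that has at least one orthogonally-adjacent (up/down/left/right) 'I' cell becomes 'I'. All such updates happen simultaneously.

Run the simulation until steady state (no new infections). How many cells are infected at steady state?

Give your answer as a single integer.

Step 0 (initial): 2 infected
Step 1: +4 new -> 6 infected
Step 2: +6 new -> 12 infected
Step 3: +5 new -> 17 infected
Step 4: +6 new -> 23 infected
Step 5: +4 new -> 27 infected
Step 6: +1 new -> 28 infected
Step 7: +0 new -> 28 infected

Answer: 28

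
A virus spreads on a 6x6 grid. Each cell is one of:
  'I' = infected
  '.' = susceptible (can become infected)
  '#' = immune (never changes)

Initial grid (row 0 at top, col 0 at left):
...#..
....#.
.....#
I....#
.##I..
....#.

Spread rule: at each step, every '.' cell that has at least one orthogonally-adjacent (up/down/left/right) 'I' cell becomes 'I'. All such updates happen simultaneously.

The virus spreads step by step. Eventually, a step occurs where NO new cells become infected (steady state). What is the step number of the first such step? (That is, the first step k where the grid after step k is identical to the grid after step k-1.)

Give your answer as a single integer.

Step 0 (initial): 2 infected
Step 1: +6 new -> 8 infected
Step 2: +8 new -> 16 infected
Step 3: +7 new -> 23 infected
Step 4: +2 new -> 25 infected
Step 5: +1 new -> 26 infected
Step 6: +0 new -> 26 infected

Answer: 6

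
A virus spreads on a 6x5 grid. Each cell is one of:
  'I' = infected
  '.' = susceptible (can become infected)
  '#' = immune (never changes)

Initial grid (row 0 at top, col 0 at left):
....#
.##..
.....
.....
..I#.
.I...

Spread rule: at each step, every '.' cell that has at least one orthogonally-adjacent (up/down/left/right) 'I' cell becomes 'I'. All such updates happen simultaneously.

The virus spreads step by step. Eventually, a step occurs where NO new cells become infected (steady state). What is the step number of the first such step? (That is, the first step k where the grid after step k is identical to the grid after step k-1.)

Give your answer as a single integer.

Answer: 8

Derivation:
Step 0 (initial): 2 infected
Step 1: +4 new -> 6 infected
Step 2: +5 new -> 11 infected
Step 3: +5 new -> 16 infected
Step 4: +4 new -> 20 infected
Step 5: +3 new -> 23 infected
Step 6: +2 new -> 25 infected
Step 7: +1 new -> 26 infected
Step 8: +0 new -> 26 infected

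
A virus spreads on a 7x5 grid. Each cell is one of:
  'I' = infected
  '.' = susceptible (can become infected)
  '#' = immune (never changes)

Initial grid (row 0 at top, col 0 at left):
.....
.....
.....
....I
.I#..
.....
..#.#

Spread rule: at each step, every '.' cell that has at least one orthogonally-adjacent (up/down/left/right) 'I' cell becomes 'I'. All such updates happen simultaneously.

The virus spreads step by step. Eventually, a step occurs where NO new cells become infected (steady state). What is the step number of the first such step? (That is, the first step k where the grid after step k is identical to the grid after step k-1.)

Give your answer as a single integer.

Answer: 6

Derivation:
Step 0 (initial): 2 infected
Step 1: +6 new -> 8 infected
Step 2: +10 new -> 18 infected
Step 3: +7 new -> 25 infected
Step 4: +5 new -> 30 infected
Step 5: +2 new -> 32 infected
Step 6: +0 new -> 32 infected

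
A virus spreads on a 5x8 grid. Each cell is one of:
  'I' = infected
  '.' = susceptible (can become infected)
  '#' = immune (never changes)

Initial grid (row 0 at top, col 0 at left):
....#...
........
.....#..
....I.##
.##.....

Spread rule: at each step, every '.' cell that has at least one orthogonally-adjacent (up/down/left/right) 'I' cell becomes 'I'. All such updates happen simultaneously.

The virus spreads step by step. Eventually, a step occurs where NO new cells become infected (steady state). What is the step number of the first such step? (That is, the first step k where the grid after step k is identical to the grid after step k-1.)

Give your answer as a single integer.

Step 0 (initial): 1 infected
Step 1: +4 new -> 5 infected
Step 2: +5 new -> 10 infected
Step 3: +5 new -> 15 infected
Step 4: +7 new -> 22 infected
Step 5: +7 new -> 29 infected
Step 6: +4 new -> 33 infected
Step 7: +1 new -> 34 infected
Step 8: +0 new -> 34 infected

Answer: 8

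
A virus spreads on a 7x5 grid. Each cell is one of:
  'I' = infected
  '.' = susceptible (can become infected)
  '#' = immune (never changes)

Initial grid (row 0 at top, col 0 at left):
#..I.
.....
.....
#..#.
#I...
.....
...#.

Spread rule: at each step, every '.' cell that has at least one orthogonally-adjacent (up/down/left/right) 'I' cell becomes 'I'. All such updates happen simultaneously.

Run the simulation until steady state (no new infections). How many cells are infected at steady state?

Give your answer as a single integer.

Step 0 (initial): 2 infected
Step 1: +6 new -> 8 infected
Step 2: +10 new -> 18 infected
Step 3: +8 new -> 26 infected
Step 4: +3 new -> 29 infected
Step 5: +1 new -> 30 infected
Step 6: +0 new -> 30 infected

Answer: 30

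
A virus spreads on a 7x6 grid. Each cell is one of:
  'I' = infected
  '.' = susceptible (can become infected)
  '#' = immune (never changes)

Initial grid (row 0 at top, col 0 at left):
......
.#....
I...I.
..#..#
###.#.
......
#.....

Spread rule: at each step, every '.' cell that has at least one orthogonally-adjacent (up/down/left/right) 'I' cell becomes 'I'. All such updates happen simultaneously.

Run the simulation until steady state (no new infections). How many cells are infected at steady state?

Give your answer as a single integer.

Answer: 34

Derivation:
Step 0 (initial): 2 infected
Step 1: +7 new -> 9 infected
Step 2: +7 new -> 16 infected
Step 3: +5 new -> 21 infected
Step 4: +2 new -> 23 infected
Step 5: +3 new -> 26 infected
Step 6: +4 new -> 30 infected
Step 7: +4 new -> 34 infected
Step 8: +0 new -> 34 infected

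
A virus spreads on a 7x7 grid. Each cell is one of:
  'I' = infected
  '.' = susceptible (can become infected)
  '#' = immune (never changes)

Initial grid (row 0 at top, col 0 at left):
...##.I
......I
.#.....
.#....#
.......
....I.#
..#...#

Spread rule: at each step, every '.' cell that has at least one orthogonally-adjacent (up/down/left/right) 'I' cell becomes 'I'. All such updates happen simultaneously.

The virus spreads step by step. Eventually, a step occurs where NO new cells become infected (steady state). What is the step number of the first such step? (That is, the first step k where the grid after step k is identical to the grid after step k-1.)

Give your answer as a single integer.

Step 0 (initial): 3 infected
Step 1: +7 new -> 10 infected
Step 2: +8 new -> 18 infected
Step 3: +7 new -> 25 infected
Step 4: +6 new -> 31 infected
Step 5: +5 new -> 36 infected
Step 6: +3 new -> 39 infected
Step 7: +2 new -> 41 infected
Step 8: +0 new -> 41 infected

Answer: 8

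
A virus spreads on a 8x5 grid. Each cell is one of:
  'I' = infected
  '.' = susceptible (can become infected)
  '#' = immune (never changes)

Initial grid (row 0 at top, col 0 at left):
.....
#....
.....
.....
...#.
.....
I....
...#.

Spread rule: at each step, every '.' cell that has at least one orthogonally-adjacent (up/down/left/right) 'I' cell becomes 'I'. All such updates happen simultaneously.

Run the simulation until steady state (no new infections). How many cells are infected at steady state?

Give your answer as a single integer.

Answer: 37

Derivation:
Step 0 (initial): 1 infected
Step 1: +3 new -> 4 infected
Step 2: +4 new -> 8 infected
Step 3: +5 new -> 13 infected
Step 4: +5 new -> 18 infected
Step 5: +4 new -> 22 infected
Step 6: +4 new -> 26 infected
Step 7: +4 new -> 30 infected
Step 8: +4 new -> 34 infected
Step 9: +2 new -> 36 infected
Step 10: +1 new -> 37 infected
Step 11: +0 new -> 37 infected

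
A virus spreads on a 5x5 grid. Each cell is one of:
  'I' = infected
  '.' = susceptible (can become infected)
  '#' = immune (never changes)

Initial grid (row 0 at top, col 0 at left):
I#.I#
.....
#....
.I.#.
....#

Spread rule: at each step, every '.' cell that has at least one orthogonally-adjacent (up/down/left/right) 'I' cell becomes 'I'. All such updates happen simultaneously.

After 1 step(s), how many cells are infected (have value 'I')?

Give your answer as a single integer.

Answer: 10

Derivation:
Step 0 (initial): 3 infected
Step 1: +7 new -> 10 infected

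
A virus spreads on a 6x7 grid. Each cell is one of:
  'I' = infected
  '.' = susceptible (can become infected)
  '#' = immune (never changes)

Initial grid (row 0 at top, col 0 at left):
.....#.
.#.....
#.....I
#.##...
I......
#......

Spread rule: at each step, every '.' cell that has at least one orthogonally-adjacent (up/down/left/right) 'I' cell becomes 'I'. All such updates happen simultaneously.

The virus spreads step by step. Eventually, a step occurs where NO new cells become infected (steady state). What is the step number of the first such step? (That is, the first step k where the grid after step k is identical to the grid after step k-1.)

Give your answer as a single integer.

Answer: 10

Derivation:
Step 0 (initial): 2 infected
Step 1: +4 new -> 6 infected
Step 2: +8 new -> 14 infected
Step 3: +8 new -> 22 infected
Step 4: +6 new -> 28 infected
Step 5: +3 new -> 31 infected
Step 6: +1 new -> 32 infected
Step 7: +1 new -> 33 infected
Step 8: +1 new -> 34 infected
Step 9: +1 new -> 35 infected
Step 10: +0 new -> 35 infected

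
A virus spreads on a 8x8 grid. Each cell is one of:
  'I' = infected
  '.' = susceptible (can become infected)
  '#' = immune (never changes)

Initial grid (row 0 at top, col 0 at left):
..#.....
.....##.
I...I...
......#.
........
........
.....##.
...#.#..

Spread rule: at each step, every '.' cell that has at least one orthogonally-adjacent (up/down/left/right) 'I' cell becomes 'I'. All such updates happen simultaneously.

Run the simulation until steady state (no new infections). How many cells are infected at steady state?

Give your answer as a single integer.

Answer: 56

Derivation:
Step 0 (initial): 2 infected
Step 1: +7 new -> 9 infected
Step 2: +11 new -> 20 infected
Step 3: +11 new -> 31 infected
Step 4: +10 new -> 41 infected
Step 5: +8 new -> 49 infected
Step 6: +3 new -> 52 infected
Step 7: +2 new -> 54 infected
Step 8: +1 new -> 55 infected
Step 9: +1 new -> 56 infected
Step 10: +0 new -> 56 infected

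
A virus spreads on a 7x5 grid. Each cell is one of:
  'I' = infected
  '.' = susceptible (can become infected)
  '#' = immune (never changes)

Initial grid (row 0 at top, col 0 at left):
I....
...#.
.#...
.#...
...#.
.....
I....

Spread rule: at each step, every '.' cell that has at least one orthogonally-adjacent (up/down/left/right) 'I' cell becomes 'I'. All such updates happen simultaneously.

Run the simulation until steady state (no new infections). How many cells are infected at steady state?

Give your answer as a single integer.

Answer: 31

Derivation:
Step 0 (initial): 2 infected
Step 1: +4 new -> 6 infected
Step 2: +6 new -> 12 infected
Step 3: +6 new -> 18 infected
Step 4: +5 new -> 23 infected
Step 5: +4 new -> 27 infected
Step 6: +3 new -> 30 infected
Step 7: +1 new -> 31 infected
Step 8: +0 new -> 31 infected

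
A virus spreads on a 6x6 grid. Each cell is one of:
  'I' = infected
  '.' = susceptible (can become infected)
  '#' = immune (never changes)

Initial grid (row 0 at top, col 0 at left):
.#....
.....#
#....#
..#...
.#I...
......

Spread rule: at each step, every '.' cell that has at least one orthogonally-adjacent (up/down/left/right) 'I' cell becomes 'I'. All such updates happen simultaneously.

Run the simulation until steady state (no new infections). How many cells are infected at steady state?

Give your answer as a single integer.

Answer: 30

Derivation:
Step 0 (initial): 1 infected
Step 1: +2 new -> 3 infected
Step 2: +4 new -> 7 infected
Step 3: +5 new -> 12 infected
Step 4: +6 new -> 18 infected
Step 5: +5 new -> 23 infected
Step 6: +4 new -> 27 infected
Step 7: +2 new -> 29 infected
Step 8: +1 new -> 30 infected
Step 9: +0 new -> 30 infected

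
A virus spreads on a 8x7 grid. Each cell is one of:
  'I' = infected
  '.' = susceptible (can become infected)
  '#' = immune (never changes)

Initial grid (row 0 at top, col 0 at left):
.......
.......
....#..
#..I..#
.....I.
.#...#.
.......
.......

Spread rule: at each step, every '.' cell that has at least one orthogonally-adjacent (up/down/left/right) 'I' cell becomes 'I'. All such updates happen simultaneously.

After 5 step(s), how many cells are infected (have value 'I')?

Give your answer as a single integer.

Step 0 (initial): 2 infected
Step 1: +7 new -> 9 infected
Step 2: +8 new -> 17 infected
Step 3: +11 new -> 28 infected
Step 4: +12 new -> 40 infected
Step 5: +7 new -> 47 infected

Answer: 47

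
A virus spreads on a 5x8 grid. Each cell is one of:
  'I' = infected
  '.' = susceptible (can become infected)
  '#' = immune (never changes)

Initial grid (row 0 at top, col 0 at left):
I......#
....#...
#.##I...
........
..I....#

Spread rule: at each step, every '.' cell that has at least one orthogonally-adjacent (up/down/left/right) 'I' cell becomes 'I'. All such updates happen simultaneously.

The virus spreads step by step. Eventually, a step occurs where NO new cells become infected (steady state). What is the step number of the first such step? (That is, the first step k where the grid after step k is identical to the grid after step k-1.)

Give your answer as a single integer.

Step 0 (initial): 3 infected
Step 1: +7 new -> 10 infected
Step 2: +9 new -> 19 infected
Step 3: +9 new -> 28 infected
Step 4: +6 new -> 34 infected
Step 5: +0 new -> 34 infected

Answer: 5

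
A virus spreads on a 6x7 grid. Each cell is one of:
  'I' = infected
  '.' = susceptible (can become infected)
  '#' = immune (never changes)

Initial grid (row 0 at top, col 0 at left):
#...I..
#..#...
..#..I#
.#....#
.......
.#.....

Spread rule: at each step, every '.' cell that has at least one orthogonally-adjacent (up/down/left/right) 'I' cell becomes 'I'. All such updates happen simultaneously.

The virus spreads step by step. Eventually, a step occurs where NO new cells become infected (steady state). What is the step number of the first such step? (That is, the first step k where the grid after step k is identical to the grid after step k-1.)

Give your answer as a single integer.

Answer: 9

Derivation:
Step 0 (initial): 2 infected
Step 1: +6 new -> 8 infected
Step 2: +6 new -> 14 infected
Step 3: +6 new -> 20 infected
Step 4: +5 new -> 25 infected
Step 5: +3 new -> 28 infected
Step 6: +3 new -> 31 infected
Step 7: +2 new -> 33 infected
Step 8: +1 new -> 34 infected
Step 9: +0 new -> 34 infected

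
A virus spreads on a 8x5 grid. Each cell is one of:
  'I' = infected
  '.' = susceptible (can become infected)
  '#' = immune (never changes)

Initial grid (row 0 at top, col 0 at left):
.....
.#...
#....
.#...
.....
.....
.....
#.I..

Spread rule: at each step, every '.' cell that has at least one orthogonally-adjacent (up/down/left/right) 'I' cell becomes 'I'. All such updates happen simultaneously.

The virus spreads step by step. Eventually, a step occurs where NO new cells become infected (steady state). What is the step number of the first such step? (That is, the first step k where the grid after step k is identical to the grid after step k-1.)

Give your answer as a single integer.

Answer: 11

Derivation:
Step 0 (initial): 1 infected
Step 1: +3 new -> 4 infected
Step 2: +4 new -> 8 infected
Step 3: +5 new -> 13 infected
Step 4: +5 new -> 18 infected
Step 5: +4 new -> 22 infected
Step 6: +5 new -> 27 infected
Step 7: +3 new -> 30 infected
Step 8: +3 new -> 33 infected
Step 9: +2 new -> 35 infected
Step 10: +1 new -> 36 infected
Step 11: +0 new -> 36 infected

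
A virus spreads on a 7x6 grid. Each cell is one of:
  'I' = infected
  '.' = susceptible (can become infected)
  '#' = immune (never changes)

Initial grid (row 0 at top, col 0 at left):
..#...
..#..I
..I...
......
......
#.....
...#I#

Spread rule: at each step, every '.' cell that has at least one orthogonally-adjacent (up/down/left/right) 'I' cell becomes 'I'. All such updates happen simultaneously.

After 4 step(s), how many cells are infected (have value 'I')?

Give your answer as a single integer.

Answer: 35

Derivation:
Step 0 (initial): 3 infected
Step 1: +7 new -> 10 infected
Step 2: +12 new -> 22 infected
Step 3: +9 new -> 31 infected
Step 4: +4 new -> 35 infected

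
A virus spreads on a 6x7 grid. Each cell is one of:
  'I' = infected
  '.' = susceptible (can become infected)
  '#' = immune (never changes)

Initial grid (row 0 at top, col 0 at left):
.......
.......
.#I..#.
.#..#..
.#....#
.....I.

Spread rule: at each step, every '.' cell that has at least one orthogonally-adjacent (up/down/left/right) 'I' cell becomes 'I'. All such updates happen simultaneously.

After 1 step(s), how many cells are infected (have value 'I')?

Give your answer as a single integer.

Step 0 (initial): 2 infected
Step 1: +6 new -> 8 infected

Answer: 8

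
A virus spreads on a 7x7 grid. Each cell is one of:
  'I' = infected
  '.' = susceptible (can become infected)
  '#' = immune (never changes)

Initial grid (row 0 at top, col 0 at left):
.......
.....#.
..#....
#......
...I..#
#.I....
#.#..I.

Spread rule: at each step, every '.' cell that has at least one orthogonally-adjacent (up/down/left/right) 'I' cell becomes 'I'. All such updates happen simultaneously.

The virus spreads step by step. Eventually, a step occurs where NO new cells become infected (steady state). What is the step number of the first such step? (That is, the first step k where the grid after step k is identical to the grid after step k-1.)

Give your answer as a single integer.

Answer: 8

Derivation:
Step 0 (initial): 3 infected
Step 1: +8 new -> 11 infected
Step 2: +9 new -> 20 infected
Step 3: +5 new -> 25 infected
Step 4: +6 new -> 31 infected
Step 5: +5 new -> 36 infected
Step 6: +4 new -> 40 infected
Step 7: +2 new -> 42 infected
Step 8: +0 new -> 42 infected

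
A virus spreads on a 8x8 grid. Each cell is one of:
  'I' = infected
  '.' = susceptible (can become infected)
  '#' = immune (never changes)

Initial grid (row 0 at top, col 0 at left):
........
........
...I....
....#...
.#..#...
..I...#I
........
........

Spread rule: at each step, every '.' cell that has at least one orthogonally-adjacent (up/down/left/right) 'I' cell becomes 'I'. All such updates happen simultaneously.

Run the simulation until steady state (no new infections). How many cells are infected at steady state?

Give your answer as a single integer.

Step 0 (initial): 3 infected
Step 1: +10 new -> 13 infected
Step 2: +16 new -> 29 infected
Step 3: +19 new -> 48 infected
Step 4: +9 new -> 57 infected
Step 5: +3 new -> 60 infected
Step 6: +0 new -> 60 infected

Answer: 60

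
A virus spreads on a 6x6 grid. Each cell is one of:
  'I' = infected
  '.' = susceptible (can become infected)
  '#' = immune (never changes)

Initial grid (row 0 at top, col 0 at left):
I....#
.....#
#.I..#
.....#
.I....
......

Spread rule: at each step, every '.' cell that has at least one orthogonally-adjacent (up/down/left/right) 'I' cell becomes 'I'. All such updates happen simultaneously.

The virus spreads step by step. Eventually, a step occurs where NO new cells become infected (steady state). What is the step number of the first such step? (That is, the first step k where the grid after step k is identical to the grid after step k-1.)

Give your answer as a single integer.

Answer: 6

Derivation:
Step 0 (initial): 3 infected
Step 1: +10 new -> 13 infected
Step 2: +9 new -> 22 infected
Step 3: +5 new -> 27 infected
Step 4: +3 new -> 30 infected
Step 5: +1 new -> 31 infected
Step 6: +0 new -> 31 infected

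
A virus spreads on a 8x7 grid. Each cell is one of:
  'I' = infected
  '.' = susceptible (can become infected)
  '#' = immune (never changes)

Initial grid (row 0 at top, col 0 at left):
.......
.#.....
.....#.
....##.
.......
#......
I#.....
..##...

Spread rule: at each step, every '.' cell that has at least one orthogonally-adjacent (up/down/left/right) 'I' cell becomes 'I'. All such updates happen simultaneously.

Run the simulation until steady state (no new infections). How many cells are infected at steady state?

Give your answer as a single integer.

Step 0 (initial): 1 infected
Step 1: +1 new -> 2 infected
Step 2: +1 new -> 3 infected
Step 3: +0 new -> 3 infected

Answer: 3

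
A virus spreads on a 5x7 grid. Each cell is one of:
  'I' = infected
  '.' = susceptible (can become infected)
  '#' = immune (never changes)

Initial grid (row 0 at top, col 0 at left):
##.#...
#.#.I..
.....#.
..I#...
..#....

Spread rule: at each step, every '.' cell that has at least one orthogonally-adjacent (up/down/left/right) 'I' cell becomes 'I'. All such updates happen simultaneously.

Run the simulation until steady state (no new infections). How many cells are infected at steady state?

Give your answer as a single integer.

Step 0 (initial): 2 infected
Step 1: +6 new -> 8 infected
Step 2: +7 new -> 15 infected
Step 3: +7 new -> 22 infected
Step 4: +3 new -> 25 infected
Step 5: +1 new -> 26 infected
Step 6: +0 new -> 26 infected

Answer: 26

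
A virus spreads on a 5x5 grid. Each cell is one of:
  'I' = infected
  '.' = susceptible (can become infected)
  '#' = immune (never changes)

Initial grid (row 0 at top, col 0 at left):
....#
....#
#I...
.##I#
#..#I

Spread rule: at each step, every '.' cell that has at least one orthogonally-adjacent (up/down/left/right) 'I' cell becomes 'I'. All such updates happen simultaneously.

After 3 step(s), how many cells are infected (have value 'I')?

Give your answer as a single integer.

Step 0 (initial): 3 infected
Step 1: +3 new -> 6 infected
Step 2: +5 new -> 11 infected
Step 3: +3 new -> 14 infected

Answer: 14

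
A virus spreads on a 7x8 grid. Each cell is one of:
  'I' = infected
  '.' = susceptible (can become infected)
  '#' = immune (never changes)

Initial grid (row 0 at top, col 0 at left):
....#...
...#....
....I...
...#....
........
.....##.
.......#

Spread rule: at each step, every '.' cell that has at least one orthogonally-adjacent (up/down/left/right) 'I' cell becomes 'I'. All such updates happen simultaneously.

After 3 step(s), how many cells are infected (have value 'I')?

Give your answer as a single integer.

Answer: 20

Derivation:
Step 0 (initial): 1 infected
Step 1: +4 new -> 5 infected
Step 2: +5 new -> 10 infected
Step 3: +10 new -> 20 infected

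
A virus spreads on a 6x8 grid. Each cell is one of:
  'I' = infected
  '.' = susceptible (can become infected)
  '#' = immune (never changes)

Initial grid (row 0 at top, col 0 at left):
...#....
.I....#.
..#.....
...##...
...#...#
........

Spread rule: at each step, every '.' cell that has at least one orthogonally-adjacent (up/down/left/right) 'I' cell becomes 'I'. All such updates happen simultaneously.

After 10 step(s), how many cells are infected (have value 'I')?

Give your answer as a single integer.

Answer: 41

Derivation:
Step 0 (initial): 1 infected
Step 1: +4 new -> 5 infected
Step 2: +5 new -> 10 infected
Step 3: +5 new -> 15 infected
Step 4: +6 new -> 21 infected
Step 5: +4 new -> 25 infected
Step 6: +4 new -> 29 infected
Step 7: +5 new -> 34 infected
Step 8: +5 new -> 39 infected
Step 9: +1 new -> 40 infected
Step 10: +1 new -> 41 infected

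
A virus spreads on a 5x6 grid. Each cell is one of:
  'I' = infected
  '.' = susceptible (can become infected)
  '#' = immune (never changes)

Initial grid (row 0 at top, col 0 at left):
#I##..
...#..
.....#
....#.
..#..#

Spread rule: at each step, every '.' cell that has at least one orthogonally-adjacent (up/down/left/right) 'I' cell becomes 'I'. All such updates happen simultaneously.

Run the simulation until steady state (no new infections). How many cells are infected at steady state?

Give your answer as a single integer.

Answer: 21

Derivation:
Step 0 (initial): 1 infected
Step 1: +1 new -> 2 infected
Step 2: +3 new -> 5 infected
Step 3: +3 new -> 8 infected
Step 4: +4 new -> 12 infected
Step 5: +3 new -> 15 infected
Step 6: +2 new -> 17 infected
Step 7: +3 new -> 20 infected
Step 8: +1 new -> 21 infected
Step 9: +0 new -> 21 infected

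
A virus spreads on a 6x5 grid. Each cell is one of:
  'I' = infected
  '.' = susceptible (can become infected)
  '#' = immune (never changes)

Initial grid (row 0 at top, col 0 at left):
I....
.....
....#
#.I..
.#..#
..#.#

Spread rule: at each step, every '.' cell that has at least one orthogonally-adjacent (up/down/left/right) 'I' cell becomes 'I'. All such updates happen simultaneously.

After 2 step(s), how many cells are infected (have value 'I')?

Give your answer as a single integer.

Answer: 16

Derivation:
Step 0 (initial): 2 infected
Step 1: +6 new -> 8 infected
Step 2: +8 new -> 16 infected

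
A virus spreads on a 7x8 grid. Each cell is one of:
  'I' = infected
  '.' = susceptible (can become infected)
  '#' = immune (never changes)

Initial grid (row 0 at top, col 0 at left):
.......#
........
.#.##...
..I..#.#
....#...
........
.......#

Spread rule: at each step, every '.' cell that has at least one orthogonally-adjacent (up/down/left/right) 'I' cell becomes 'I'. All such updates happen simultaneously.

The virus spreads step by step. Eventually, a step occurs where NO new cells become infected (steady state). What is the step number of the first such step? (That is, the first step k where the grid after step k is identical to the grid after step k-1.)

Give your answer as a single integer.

Answer: 9

Derivation:
Step 0 (initial): 1 infected
Step 1: +4 new -> 5 infected
Step 2: +6 new -> 11 infected
Step 3: +8 new -> 19 infected
Step 4: +8 new -> 27 infected
Step 5: +6 new -> 33 infected
Step 6: +6 new -> 39 infected
Step 7: +6 new -> 45 infected
Step 8: +3 new -> 48 infected
Step 9: +0 new -> 48 infected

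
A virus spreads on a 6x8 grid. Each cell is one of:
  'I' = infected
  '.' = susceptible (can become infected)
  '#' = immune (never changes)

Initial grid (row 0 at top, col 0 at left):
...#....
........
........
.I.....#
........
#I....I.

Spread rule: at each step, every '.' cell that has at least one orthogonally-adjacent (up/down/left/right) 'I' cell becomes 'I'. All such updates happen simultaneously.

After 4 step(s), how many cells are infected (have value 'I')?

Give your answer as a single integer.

Answer: 38

Derivation:
Step 0 (initial): 3 infected
Step 1: +8 new -> 11 infected
Step 2: +11 new -> 22 infected
Step 3: +9 new -> 31 infected
Step 4: +7 new -> 38 infected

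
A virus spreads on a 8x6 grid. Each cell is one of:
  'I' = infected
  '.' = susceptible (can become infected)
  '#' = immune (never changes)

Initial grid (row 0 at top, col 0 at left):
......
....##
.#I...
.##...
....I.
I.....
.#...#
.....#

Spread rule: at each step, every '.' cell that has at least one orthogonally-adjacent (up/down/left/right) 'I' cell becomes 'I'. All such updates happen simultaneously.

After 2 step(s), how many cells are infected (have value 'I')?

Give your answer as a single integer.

Answer: 26

Derivation:
Step 0 (initial): 3 infected
Step 1: +9 new -> 12 infected
Step 2: +14 new -> 26 infected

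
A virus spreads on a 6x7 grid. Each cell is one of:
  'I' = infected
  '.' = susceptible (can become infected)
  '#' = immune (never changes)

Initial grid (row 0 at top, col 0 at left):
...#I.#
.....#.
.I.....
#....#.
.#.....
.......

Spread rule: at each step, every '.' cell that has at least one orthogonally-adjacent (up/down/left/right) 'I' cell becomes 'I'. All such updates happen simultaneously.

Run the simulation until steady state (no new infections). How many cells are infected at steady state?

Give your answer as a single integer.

Answer: 36

Derivation:
Step 0 (initial): 2 infected
Step 1: +6 new -> 8 infected
Step 2: +7 new -> 15 infected
Step 3: +6 new -> 21 infected
Step 4: +4 new -> 25 infected
Step 5: +6 new -> 31 infected
Step 6: +3 new -> 34 infected
Step 7: +2 new -> 36 infected
Step 8: +0 new -> 36 infected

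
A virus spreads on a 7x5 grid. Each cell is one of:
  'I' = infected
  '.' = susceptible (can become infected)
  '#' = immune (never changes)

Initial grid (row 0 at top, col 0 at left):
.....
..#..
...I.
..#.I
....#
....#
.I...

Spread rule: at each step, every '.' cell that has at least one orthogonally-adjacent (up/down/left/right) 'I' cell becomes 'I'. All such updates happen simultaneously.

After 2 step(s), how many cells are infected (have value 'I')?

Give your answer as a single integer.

Step 0 (initial): 3 infected
Step 1: +7 new -> 10 infected
Step 2: +8 new -> 18 infected

Answer: 18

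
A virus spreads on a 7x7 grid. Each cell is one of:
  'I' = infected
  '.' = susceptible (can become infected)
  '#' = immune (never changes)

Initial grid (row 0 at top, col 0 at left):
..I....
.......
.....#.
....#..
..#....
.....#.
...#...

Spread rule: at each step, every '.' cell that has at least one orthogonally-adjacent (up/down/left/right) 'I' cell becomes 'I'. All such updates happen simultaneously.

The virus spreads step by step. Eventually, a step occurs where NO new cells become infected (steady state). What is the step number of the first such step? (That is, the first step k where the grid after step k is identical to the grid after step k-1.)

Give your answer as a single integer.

Step 0 (initial): 1 infected
Step 1: +3 new -> 4 infected
Step 2: +5 new -> 9 infected
Step 3: +6 new -> 15 infected
Step 4: +6 new -> 21 infected
Step 5: +4 new -> 25 infected
Step 6: +5 new -> 30 infected
Step 7: +6 new -> 36 infected
Step 8: +5 new -> 41 infected
Step 9: +2 new -> 43 infected
Step 10: +1 new -> 44 infected
Step 11: +0 new -> 44 infected

Answer: 11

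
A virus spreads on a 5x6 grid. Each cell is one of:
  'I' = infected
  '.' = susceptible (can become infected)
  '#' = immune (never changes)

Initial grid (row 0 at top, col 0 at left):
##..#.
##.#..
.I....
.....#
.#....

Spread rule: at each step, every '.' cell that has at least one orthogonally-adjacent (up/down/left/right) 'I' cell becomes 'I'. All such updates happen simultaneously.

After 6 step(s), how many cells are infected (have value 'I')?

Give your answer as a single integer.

Answer: 22

Derivation:
Step 0 (initial): 1 infected
Step 1: +3 new -> 4 infected
Step 2: +4 new -> 8 infected
Step 3: +5 new -> 13 infected
Step 4: +5 new -> 18 infected
Step 5: +2 new -> 20 infected
Step 6: +2 new -> 22 infected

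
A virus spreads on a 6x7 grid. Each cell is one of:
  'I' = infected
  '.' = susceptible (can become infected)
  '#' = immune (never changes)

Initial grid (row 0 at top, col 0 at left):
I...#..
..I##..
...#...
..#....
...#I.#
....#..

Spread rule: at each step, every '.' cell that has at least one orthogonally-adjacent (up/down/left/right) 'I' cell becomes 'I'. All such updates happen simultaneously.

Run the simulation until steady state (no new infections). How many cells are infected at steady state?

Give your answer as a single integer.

Answer: 34

Derivation:
Step 0 (initial): 3 infected
Step 1: +7 new -> 10 infected
Step 2: +7 new -> 17 infected
Step 3: +5 new -> 22 infected
Step 4: +4 new -> 26 infected
Step 5: +5 new -> 31 infected
Step 6: +2 new -> 33 infected
Step 7: +1 new -> 34 infected
Step 8: +0 new -> 34 infected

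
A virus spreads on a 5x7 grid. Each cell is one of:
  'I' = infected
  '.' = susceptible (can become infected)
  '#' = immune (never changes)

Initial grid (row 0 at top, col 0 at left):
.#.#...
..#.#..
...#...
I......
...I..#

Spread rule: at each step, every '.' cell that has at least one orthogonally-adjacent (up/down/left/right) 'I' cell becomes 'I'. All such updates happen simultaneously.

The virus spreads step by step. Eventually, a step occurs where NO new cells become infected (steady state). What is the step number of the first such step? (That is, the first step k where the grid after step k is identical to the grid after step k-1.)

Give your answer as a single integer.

Answer: 8

Derivation:
Step 0 (initial): 2 infected
Step 1: +6 new -> 8 infected
Step 2: +6 new -> 14 infected
Step 3: +5 new -> 19 infected
Step 4: +2 new -> 21 infected
Step 5: +2 new -> 23 infected
Step 6: +2 new -> 25 infected
Step 7: +2 new -> 27 infected
Step 8: +0 new -> 27 infected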